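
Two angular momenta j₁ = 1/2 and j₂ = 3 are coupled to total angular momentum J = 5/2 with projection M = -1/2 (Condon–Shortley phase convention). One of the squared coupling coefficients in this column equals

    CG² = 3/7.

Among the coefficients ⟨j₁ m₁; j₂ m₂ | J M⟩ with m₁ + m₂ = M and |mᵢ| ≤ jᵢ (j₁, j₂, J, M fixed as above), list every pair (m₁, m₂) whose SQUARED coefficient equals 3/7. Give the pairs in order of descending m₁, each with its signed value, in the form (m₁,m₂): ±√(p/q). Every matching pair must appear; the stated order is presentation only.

(-1/2,0): −√(3/7)

Admissible pairs with m₁+m₂ = M = -1/2: (-1/2,0), (1/2,-1)
  (m₁,m₂)=(1/2,-1): CG² = 4/7, CG = +√(4/7)
  (m₁,m₂)=(-1/2,0): CG² = 3/7, CG = −√(3/7)   ← matches the target
Pairs with CG² = 3/7: (-1/2,0): −√(3/7)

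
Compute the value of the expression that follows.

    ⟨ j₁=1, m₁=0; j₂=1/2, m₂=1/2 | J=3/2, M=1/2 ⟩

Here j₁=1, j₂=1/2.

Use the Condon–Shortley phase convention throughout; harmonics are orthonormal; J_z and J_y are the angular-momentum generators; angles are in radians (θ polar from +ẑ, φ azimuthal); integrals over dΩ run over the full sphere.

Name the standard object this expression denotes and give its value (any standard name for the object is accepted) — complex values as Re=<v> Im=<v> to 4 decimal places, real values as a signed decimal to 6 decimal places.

This is a Clebsch–Gordan (vector-coupling) coefficient.
√[4·0!2!1!/4! · 1!1!1!0!2!1!] = √(2/3)
  +(−1)^0/∏(0,0,1,1,1,0)! = 1  (running 1)
⟨..|..⟩ = √(2/3)·(1) = +0.816497

Clebsch–Gordan coefficient, +√(2/3) ≈ +0.816497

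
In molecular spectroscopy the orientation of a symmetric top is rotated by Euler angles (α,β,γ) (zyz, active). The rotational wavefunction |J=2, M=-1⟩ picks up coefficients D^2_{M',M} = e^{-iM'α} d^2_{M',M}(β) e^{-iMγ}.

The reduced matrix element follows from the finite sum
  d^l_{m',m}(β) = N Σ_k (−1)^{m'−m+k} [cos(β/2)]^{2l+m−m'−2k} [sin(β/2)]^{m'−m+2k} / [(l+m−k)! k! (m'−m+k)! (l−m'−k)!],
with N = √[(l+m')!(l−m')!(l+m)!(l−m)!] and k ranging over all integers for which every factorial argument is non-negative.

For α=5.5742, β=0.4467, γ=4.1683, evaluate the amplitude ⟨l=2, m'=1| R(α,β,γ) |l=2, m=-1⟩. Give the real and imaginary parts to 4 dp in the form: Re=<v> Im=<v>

Re=0.0226 Im=-0.1357

First d^2_{1,-1}(β=0.4467), then the phase factors e^{-i(1)α} and e^{-i(-1)γ}:
Half-angle: c=0.975161, s=0.221498. N=√(6·1·1·6)=6.000000
k: max(0,(-1)−(1))=0 … min(2+(-1),2−(1))=1
  k=0: (−1)^2·6.0000/(2)·0.9752^2·0.2215^2 = +0.139963
  k=1: (−1)^3·6.0000/(6)·0.9752^0·0.2215^4 = -0.002407
d^2_{1,-1}(0.4467) = +0.139963 -0.002407 = +0.137556
Attach z-rotation phases: D = e^{-i(1)(5.5742)}·(+0.137556)·e^{-i(-1)(4.1683)} = +0.022580-0.135690i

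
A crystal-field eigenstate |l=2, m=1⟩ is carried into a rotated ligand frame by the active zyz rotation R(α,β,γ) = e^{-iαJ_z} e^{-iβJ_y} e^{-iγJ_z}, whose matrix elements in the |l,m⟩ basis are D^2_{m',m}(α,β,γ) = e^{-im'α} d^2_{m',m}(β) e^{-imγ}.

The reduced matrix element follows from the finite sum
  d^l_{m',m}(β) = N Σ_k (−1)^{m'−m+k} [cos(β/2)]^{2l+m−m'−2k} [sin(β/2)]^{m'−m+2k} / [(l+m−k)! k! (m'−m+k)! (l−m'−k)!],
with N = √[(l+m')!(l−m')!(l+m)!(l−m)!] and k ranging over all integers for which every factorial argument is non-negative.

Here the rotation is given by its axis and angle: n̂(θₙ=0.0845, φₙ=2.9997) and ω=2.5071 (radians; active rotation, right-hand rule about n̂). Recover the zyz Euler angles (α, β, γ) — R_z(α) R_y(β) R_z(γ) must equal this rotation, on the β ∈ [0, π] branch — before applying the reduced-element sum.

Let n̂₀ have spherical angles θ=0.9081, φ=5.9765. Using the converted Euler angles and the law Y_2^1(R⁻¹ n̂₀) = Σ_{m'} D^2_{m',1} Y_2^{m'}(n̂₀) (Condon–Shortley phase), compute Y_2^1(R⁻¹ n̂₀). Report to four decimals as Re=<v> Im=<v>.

Re=0.3106 Im=0.1010

Axis–angle → zyz. n̂ = (sinθₙcosφₙ, sinθₙsinφₙ, cosθₙ) = (-0.083551, +0.011936, +0.996432), ω = 2.5071.
R = I cosω + sinω [n̂]ₓ + (1−cosω) n̂n̂ᵀ gives
  R = [-0.792770, -0.592454, -0.143228; +0.588854, -0.805115, +0.070998; -0.157378, -0.028055, +0.987140]
β = atan2(√(R₁₃²+R₂₃²), R₃₃) = 0.160548; α = atan2(R₂₃, R₁₃) mod 2π = 2.681393; γ = atan2(R₃₂, −R₃₁) mod 2π = 6.106771
Need the full column D^2_{m',1} for m'=−2..2 at α=2.6814, β=0.1605, γ=6.1068.
cos(β/2)=0.996780, sin(β/2)=0.080188
d^2_{-2,1}: single k=3 term ⇒ +0.001028;  D = +0.000756-0.000696i
d^2_{-1,1}: k∈[2..3] ⇒ +0.019166 -0.000041 = +0.019125;  D = -0.018360+0.005355i
d^2_{0,1}: k∈[1..2] ⇒ +0.194528 -0.001259 = +0.193269;  D = +0.190269+0.033919i
d^2_{1,1}: k∈[0..1] ⇒ +0.987181 -0.019166 = +0.968015;  D = -0.778393-0.575462i
d^2_{2,1}: single k=0 term ⇒ -0.158831;  D = -0.072496-0.141321i
Y_2^{m'}(θ=0.9081,φ=5.9765) and Σ D·Y over m':
  (+0.0008-0.0007i)·(+0.1963+0.1382i)  (-0.0184+0.0054i)·(+0.3572+0.1131i)  (+0.1903+0.0339i)·(+0.0428+0.0000i)  (-0.7784-0.5755i)·(-0.3572+0.1131i)  (-0.0725-0.1413i)·(+0.1963-0.1382i)
Y_2^1(R⁻¹ n̂) = +0.310610+0.101042i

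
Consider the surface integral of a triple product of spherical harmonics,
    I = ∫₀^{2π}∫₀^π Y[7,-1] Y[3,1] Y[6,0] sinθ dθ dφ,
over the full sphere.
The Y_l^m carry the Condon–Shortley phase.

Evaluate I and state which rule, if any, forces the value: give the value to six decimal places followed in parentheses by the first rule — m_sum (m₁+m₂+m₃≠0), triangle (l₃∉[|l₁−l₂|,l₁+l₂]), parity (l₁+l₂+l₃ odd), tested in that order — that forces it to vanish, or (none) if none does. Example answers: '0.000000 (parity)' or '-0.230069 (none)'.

-0.072239 (none)

Rules hold: Σm=0, L=16 even, 4≤6≤10.
N = 15·7·13 = 1365
Δ = 4!·10!·2!/17! = 1/2042040
Racah Σ t=1..3: t=1:−1/207360 t=2:+1/57600 t=3:−1/207360 = 1/129600
⇒ 3j(7 3 6; 0 0 0)² = 168/12155, sgn +1
Racah Σ t=2..4: t=2:+1/138240 t=3:−1/86400 t=4:+1/829440 = -13/4147200
⇒ 3j(7 3 6; -1 1 0)² = 13/3740, sgn -1
4πI² = N·(3j₀)²·(3jₘ)² = 11466/174845
I = -1·√(0.0655781/4π) = -0.07223945
No selection rule forces the value: the integral is nonzero (none).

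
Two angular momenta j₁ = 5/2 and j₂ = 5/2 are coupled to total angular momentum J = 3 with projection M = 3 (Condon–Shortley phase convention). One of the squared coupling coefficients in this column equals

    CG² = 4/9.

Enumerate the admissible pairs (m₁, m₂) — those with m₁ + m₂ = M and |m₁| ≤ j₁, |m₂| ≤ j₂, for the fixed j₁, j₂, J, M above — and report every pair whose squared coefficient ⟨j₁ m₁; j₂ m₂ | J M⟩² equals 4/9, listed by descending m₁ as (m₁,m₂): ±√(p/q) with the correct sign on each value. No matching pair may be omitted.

Admissible pairs with m₁+m₂ = M = 3: (1/2,5/2), (3/2,3/2), (5/2,1/2)
  (m₁,m₂)=(5/2,1/2): CG² = 5/18, CG = +√(5/18)
  (m₁,m₂)=(3/2,3/2): CG² = 4/9, CG = −√(4/9)   ← matches the target
  (m₁,m₂)=(1/2,5/2): CG² = 5/18, CG = +√(5/18)
Pairs with CG² = 4/9: (3/2,3/2): −√(4/9)

(3/2,3/2): −√(4/9)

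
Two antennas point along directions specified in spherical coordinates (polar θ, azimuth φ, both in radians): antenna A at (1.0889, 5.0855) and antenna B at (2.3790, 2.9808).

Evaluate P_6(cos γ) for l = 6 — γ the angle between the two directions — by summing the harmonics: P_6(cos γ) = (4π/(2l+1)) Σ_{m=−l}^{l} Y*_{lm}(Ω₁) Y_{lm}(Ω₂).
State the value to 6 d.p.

0.044926

Summing Y*_{l m}(θ₁,φ₁)·Y_{l m}(θ₂,φ₂) over m ∈ [−6, 6]; prefactor 4π/(2·6+1) = 0.966644:
  term(m=-6) = 0.01225 + 0.00076j   from Y*(Ω₁)=0.14484 - 0.18362j, Y(Ω₂)=0.02990 + 0.04315j
  term(m=-5) = 0.03668 + 0.07183j   from Y*(Ω₁)=0.40545 + 0.12310j, Y(Ω₂)=0.13207 + 0.13707j
  term(m=-4) = -0.06193 + 0.09774j   from Y*(Ω₁)=0.02346 + 0.29885j, Y(Ω₂)=0.30887 + 0.23149j
  term(m=-3) = 0.05714 + 0.00177j   from Y*(Ω₁)=0.12044 - 0.05840j, Y(Ω₂)=0.37835 + 0.19812j
  term(m=-2) = 0.01568 + 0.02850j   from Y*(Ω₁)=0.25233 + 0.23330j, Y(Ω₂)=0.08982 + 0.02992j
  term(m=-1) = -0.00232 + 0.00392j   from Y*(Ω₁)=0.00485 - 0.01239j, Y(Ω₂)=-0.33808 - 0.05483j
  term(m=+0) = -0.06852 + 0.00000j   from Y*(Ω₁)=0.33752 + 0.00000j, Y(Ω₂)=-0.20302 + 0.00000j
  term(m=+1) = -0.00232 - 0.00392j   from Y*(Ω₁)=-0.00485 - 0.01239j, Y(Ω₂)=0.33808 - 0.05483j
  term(m=+2) = 0.01568 - 0.02850j   from Y*(Ω₁)=0.25233 - 0.23330j, Y(Ω₂)=0.08982 - 0.02992j
  term(m=+3) = 0.05714 - 0.00177j   from Y*(Ω₁)=-0.12044 - 0.05840j, Y(Ω₂)=-0.37835 + 0.19812j
  term(m=+4) = -0.06193 - 0.09774j   from Y*(Ω₁)=0.02346 - 0.29885j, Y(Ω₂)=0.30887 - 0.23149j
  term(m=+5) = 0.03668 - 0.07183j   from Y*(Ω₁)=-0.40545 + 0.12310j, Y(Ω₂)=-0.13207 + 0.13707j
  term(m=+6) = 0.01225 - 0.00076j   from Y*(Ω₁)=0.14484 + 0.18362j, Y(Ω₂)=0.02990 - 0.04315j
Accumulated sum 0.04648 - 0.00000j; after 4π/(2l+1) scaling, 0.04493 - 0.00000j ⇒ P_6 = 0.044926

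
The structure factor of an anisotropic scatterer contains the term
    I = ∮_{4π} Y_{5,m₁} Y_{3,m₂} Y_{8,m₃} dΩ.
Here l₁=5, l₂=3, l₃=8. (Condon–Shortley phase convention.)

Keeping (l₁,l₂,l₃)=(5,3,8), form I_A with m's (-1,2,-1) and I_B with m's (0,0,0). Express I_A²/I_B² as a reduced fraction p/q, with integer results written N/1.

Same 5,3,8: normalisation and zero-m 3j drop out of the ratio.
A: Δ: 0! 10! 6! / 17! → 1/136136; sum: t=0:+1/2073600 = 1/2073600; 3j²(5 3 8; -1 2 -1) = Δ·Π!·Σ² = 63/9724  (sign -1)
B: Δ: 0! 10! 6! / 17! → 1/136136; sum: t=0:+1/518400 = 1/518400; 3j²(5 3 8; 0 0 0) = Δ·Π!·Σ² = 56/2431  (sign +1)
I_A²/I_B² = (63/9724)/(56/2431) = 9/32

9/32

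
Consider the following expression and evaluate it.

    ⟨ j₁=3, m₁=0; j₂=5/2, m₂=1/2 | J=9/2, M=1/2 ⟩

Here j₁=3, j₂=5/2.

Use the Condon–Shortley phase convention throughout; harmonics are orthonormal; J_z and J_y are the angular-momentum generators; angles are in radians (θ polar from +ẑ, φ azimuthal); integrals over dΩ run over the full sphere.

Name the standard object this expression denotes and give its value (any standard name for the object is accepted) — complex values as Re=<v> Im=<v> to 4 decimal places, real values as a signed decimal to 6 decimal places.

Clebsch–Gordan coefficient, −√(10/231) ≈ -0.208063

This is a Clebsch–Gordan (vector-coupling) coefficient.
triangle: 1!×5!×4!/11! = 2880/39916800
(j±m)!: 3!×3!×3!×2!×5!×4! = 1244160
prefactor² = (2J+1)×Δ×N² = 69120/77
  k=0: +1/(0!×1!×3!×3!×2!×1!) = 1/72
  k=1: −1/(1!×0!×2!×2!×3!×2!) = -1/48
Σ = -1/144  ⇒  CG² = 69120/77×(-1/144)² = 10/231
CG = −√(10/231) = -0.208063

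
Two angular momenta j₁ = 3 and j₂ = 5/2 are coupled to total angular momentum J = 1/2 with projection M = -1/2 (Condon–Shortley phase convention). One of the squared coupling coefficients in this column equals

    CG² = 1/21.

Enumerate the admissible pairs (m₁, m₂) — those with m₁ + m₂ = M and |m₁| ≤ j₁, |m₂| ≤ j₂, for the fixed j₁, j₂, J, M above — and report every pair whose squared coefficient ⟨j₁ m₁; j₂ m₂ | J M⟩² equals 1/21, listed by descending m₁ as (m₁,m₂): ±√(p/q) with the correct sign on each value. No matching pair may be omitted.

Admissible pairs with m₁+m₂ = M = -1/2: (-3,5/2), (-2,3/2), (-1,1/2), (0,-1/2), (1,-3/2), (2,-5/2)
  (m₁,m₂)=(2,-5/2): CG² = 1/21, CG = +√(1/21)   ← matches the target
  (m₁,m₂)=(1,-3/2): CG² = 2/21, CG = −√(2/21)
  (m₁,m₂)=(0,-1/2): CG² = 1/7, CG = +√(1/7)
  (m₁,m₂)=(-1,1/2): CG² = 4/21, CG = −√(4/21)
  (m₁,m₂)=(-2,3/2): CG² = 5/21, CG = +√(5/21)
  (m₁,m₂)=(-3,5/2): CG² = 2/7, CG = −√(2/7)
Pairs with CG² = 1/21: (2,-5/2): +√(1/21)

(2,-5/2): +√(1/21)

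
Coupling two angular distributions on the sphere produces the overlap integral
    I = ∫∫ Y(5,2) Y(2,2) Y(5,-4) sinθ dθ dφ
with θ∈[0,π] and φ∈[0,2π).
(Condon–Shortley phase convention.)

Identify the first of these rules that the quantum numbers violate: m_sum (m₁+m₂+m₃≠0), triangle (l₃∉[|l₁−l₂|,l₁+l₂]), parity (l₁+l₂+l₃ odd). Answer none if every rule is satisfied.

azimuthal sum: 2 + 2 − 4 = 0  ✓
3 ≤ 5 ≤ 7 (triangle on l)  ✓
L = 5 + 2 + 5 = 12 (even)  ✓

none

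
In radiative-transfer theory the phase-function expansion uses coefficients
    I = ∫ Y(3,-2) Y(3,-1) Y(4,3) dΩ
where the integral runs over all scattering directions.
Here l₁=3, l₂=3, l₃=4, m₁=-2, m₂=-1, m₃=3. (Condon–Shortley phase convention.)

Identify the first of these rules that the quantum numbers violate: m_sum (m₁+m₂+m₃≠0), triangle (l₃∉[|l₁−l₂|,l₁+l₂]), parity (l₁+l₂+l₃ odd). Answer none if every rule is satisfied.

none

Σmᵢ = 0  ✓
l₃∈[|l₁−l₂|,l₁+l₂]=[0,6], have l₃=4  ✓
Σlᵢ = 10 ⇒ even  ✓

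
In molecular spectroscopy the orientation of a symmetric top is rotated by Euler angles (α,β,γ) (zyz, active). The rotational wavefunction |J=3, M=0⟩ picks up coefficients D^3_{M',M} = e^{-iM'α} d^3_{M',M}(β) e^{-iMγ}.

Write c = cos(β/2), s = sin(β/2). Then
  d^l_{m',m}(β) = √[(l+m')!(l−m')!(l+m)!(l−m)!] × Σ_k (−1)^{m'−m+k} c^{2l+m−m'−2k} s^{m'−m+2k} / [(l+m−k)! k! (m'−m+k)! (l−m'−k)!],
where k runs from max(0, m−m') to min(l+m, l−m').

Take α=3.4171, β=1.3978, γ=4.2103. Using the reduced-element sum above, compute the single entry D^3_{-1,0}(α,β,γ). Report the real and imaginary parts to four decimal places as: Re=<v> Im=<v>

Re=0.3497 Im=0.0988

Split into d^3_{-1,0}(β=1.3978) × two z-phases.
Half-angle: c=0.765550, s=0.643376. N=√(2·24·6·6)=41.569219
The bounds max(0,m−m')=1 and min(l+m,l−m')=3 give 3 terms
  k=1: (−1)^0·41.5692/(12)·0.7656^5·0.6434^1 = +0.586036
  k=2: (−1)^1·41.5692/(4)·0.7656^3·0.6434^3 = -1.241731
  k=3: (−1)^2·41.5692/(12)·0.7656^1·0.6434^5 = +0.292340
d^3_{-1,0}(1.3978) = +0.586036 -1.241731 +0.292340 = -0.363355
Attach z-rotation phases: D = e^{-i(-1)(3.4171)}·(-0.363355)·e^{-i(0)(4.2103)} = +0.349652+0.098845i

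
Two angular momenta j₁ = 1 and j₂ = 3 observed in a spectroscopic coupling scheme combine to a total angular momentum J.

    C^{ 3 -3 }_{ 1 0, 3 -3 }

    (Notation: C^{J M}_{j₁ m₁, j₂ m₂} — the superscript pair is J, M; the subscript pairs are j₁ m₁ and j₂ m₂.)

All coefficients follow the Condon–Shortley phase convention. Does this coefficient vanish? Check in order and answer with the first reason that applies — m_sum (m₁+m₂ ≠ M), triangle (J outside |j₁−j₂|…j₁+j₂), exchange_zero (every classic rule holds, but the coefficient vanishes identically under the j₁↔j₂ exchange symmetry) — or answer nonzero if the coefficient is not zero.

nonzero

m-sum: m₁+m₂ = 0+(-3) = -3, M = -3  ✓
triangle: |j₁−j₂| = 2 ≤ J = 3 ≤ j₁+j₂ = 4  ✓
exchange: j₁≠j₂ or m₁≠m₂ — the exchange symmetry imposes no constraint here
value check: CG = +√(3/4) = +0.866025 ≠ 0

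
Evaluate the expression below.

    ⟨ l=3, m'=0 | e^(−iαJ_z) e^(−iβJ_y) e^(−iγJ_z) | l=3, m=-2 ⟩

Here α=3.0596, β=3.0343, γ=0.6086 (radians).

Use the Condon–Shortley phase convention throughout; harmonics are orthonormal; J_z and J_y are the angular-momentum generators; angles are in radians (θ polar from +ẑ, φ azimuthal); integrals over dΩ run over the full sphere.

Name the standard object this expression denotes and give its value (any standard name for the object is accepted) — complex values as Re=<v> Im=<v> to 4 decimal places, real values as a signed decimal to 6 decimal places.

This is a Wigner D-matrix element — the rotation-matrix element ⟨l m'| R(α,β,γ) |l m⟩ in the angular-momentum basis.
D^3_{0,-2}(3.0596,3.0343,0.6086) = e^{-i·0·3.0596}·d^3_{0,-2}(3.0343)·e^{-i·-2·0.6086}. Compute d first:
c=cos(3.034300/2)=0.053621, s=sin(3.034300/2)=0.998561; N=√[6·6·1·120]=65.726707
k∈{0,1} keeps every argument non-negative
  k=0: (−1)^2·65.7267/(12)·0.0536^4·0.9986^2 = +0.000045
  k=1: (−1)^3·65.7267/(12)·0.0536^2·0.9986^4 = -0.015658
d^3_{0,-2}(3.0343) = +0.000045 -0.015658 = -0.015612
D = (+1.000000+0.000000i)·(-0.015612)·(+0.346274+0.938133i) = -0.005406-0.014646i

Wigner D-matrix element, Re=-0.0054 Im=-0.0146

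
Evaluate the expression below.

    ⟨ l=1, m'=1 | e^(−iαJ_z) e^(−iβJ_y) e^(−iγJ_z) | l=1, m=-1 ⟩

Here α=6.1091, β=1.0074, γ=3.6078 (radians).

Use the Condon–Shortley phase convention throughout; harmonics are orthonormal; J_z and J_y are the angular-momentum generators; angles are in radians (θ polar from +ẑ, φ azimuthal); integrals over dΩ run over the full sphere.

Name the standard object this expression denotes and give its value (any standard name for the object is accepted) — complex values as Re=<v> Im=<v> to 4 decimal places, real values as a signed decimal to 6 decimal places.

Wigner D-matrix element, Re=-0.1868 Im=-0.1392

This is a Wigner D-matrix element — the rotation-matrix element ⟨l m'| R(α,β,γ) |l m⟩ in the angular-momentum basis.
D^1_{1,-1}(6.1091,1.0074,3.6078) = e^{-i·1·6.1091}·d^1_{1,-1}(1.0074)·e^{-i·-1·3.6078}. Compute d first:
With c≡cos(β/2)=0.875803 and s≡sin(β/2)=0.482669, N=[2·1·1·2]^{1/2}=2.000000
k: max(0,(-1)−(1))=0 … min(1+(-1),1−(1))=0
  k=0: (−1)^2·2.0000/(2)·0.8758^0·0.4827^2 = +0.232970
d^1_{1,-1}(1.0074) = +0.232970
Phases: e^{-i·(1)·6.1091}=+0.984885+0.173207i, e^{-i·(-1)·3.6078}=-0.893280-0.449502i ⇒ D=-0.186823-0.139183i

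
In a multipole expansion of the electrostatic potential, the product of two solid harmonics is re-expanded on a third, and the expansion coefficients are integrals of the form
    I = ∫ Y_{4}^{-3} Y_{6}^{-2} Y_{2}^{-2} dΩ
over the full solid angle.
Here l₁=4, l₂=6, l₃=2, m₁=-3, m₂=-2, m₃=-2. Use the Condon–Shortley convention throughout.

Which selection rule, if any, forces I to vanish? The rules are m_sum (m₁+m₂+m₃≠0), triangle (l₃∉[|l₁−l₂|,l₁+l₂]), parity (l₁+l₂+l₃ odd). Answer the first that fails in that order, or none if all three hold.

azimuthal sum: -3 − 2 − 2 = -7  ✗
2 ≤ 2 ≤ 10 (triangle on l)
L = 4 + 6 + 2 = 12 (even)

m_sum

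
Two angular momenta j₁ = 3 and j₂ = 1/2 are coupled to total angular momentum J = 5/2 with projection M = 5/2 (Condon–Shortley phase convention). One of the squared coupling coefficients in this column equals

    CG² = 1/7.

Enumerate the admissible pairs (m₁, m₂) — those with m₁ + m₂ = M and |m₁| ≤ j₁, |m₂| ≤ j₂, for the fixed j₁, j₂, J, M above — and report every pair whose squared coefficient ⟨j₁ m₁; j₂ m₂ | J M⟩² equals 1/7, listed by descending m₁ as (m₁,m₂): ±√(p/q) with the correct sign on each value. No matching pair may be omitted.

(2,1/2): −√(1/7)

Admissible pairs with m₁+m₂ = M = 5/2: (2,1/2), (3,-1/2)
  (m₁,m₂)=(3,-1/2): CG² = 6/7, CG = +√(6/7)
  (m₁,m₂)=(2,1/2): CG² = 1/7, CG = −√(1/7)   ← matches the target
Pairs with CG² = 1/7: (2,1/2): −√(1/7)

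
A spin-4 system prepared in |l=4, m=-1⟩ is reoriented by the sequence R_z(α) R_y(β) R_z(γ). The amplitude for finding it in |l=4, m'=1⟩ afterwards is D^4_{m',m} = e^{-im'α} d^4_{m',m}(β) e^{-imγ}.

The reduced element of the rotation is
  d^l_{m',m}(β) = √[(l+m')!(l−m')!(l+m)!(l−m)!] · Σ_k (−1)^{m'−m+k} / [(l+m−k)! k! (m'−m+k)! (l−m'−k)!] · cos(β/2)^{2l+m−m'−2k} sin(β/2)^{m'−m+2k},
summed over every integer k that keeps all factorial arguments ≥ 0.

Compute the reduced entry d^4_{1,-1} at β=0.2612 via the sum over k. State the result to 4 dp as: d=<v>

d^4_{1,-1}(β=0.2612) via the finite sum:
With c≡cos(β/2)=0.991484 and s≡sin(β/2)=0.130229, N=[120·6·6·120]^{1/2}=720.000000
k∈{0,1,2,3} keeps every argument non-negative
  k=0: (−1)^2·720.0000/(72)·0.9915^6·0.1302^2 = +0.161113
  k=1: (−1)^3·720.0000/(24)·0.9915^4·0.1302^4 = -0.008339
  k=2: (−1)^4·720.0000/(48)·0.9915^2·0.1302^6 = +0.000072
  k=3: (−1)^5·720.0000/(720)·0.9915^0·0.1302^8 = -0.000000
d^4_{1,-1}(0.2612) = +0.161113 -0.008339 +0.000072 -0.000000 = +0.152846

d=0.1528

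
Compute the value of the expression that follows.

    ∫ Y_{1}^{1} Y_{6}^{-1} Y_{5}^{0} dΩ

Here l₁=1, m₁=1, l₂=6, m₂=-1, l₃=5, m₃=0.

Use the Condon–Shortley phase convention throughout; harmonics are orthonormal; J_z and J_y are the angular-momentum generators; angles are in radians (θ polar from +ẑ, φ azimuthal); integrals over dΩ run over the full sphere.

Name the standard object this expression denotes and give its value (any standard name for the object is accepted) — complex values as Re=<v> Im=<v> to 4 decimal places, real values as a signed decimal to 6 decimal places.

This is a Gaunt coefficient — the integral of a triple product of spherical harmonics over the sphere.
Checks pass: Σm=0; 12 even; l₃=5∈[5,7].
(2·1+1)(2·6+1)(2·5+1) = 429
Δ: 2! 0! 10! / 13! → 1/858
sum: t=1:−1/14400 = -1/14400
3j²(1 6 5; 0 0 0) = Δ·Π!·Σ² = 6/143  (sign +1)
sum: t=0:+1/28800 = 1/28800
3j²(1 6 5; 1 -1 0) = Δ·Π!·Σ² = 7/286  (sign -1)
combine: 4πI² = 429·6/143·7/286 = 63/143
take √, sign -1: I = -0.18723944

Gaunt coefficient, -0.187239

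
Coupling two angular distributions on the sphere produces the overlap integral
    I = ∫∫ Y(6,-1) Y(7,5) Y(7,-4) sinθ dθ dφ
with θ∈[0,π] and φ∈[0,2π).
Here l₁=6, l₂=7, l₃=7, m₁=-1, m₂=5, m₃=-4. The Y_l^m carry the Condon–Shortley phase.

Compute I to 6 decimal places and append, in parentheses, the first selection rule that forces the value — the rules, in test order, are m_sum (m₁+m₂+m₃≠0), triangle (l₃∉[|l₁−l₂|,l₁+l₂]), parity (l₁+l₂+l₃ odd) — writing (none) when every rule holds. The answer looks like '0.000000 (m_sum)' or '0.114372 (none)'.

0.117735 (none)

Checks pass: Σm=0; 20 even; l₃=7∈[1,13].
(2·6+1)(2·7+1)(2·7+1) = 2925
Δ: 6! 6! 8! / 21! → 1/2444321880
sum: t=0:+1/2612736000 t=1:−1/20736000 t=2:+1/1658880 t=3:−1/746496 t=4:+1/1658880 t=5:−1/20736000 t=6:+1/2612736000 = -1/4354560
3j²(6 7 7; 0 0 0) = Δ·Π!·Σ² = 1000/138567  (sign +1)
sum: t=4:+1/69672960 t=5:−1/29030400 t=6:+1/124416000 = -1/82944000
3j²(6 7 7; -1 5 -4) = Δ·Π!·Σ² = 693/83980  (sign +1)
combine: 4πI² = 2925·1000/138567·693/83980 = 236250/1356277
take √, sign +1: I = 0.11773532
No selection rule forces the value: the integral is nonzero (none).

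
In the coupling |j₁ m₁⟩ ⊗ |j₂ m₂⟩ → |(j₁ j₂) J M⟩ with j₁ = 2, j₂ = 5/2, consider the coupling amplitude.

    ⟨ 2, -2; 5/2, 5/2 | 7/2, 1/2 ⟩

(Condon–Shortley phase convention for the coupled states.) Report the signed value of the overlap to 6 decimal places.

j₁+j₂−J=1  J+j₁−j₂=3  J−j₁+j₂=4  j₁+j₂+J+1=9
(j₁±m₁, j₂±m₂, J±M) = (0,4,5,0,4,3)
P² = 9216/7
sum k=1..1:
  [1] −1/144 = -1/144
S = -1/144
C² = P²·S² = 4/63 ; C = -0.251976

−√(4/63) ≈ -0.251976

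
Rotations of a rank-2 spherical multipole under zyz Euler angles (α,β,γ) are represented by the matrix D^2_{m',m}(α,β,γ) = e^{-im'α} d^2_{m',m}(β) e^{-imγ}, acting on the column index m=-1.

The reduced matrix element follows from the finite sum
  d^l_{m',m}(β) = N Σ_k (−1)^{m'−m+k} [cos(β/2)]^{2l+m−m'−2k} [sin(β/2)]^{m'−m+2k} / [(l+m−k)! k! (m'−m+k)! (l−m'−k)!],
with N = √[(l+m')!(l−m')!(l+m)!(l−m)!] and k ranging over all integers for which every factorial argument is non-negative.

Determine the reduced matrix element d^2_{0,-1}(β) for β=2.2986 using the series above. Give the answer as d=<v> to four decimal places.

d=0.6083

d^2_{0,-1}(β=2.2986) via the finite sum:
With c≡cos(β/2)=0.409126 and s≡sin(β/2)=0.912478, N=[2·2·1·6]^{1/2}=4.898979
k: max(0,(-1)−(0))=0 … min(2+(-1),2−(0))=1
  k=0: (−1)^1·4.8990/(2)·0.4091^3·0.9125^1 = -0.153063
  k=1: (−1)^2·4.8990/(2)·0.4091^1·0.9125^3 = +0.761377
d^2_{0,-1}(2.2986) = -0.153063 +0.761377 = +0.608314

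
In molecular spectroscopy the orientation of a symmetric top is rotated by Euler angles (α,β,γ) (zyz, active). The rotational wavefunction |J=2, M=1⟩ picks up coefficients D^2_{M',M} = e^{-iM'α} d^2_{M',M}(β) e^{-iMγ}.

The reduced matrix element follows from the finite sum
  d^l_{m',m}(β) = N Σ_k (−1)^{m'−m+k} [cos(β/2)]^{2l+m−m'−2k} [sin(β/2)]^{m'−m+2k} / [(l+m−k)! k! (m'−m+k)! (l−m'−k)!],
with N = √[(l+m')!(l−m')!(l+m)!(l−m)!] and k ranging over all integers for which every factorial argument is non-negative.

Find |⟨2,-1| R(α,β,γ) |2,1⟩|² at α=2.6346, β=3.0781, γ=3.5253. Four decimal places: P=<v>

D^2_{-1,1}(2.6346,3.0781,3.5253) = e^{-i·-1·2.6346}·d^2_{-1,1}(3.0781)·e^{-i·1·3.5253}. Compute d first:
Half-angle: c=0.031741, s=0.999496. N=√(1·6·6·1)=6.000000
The bounds max(0,m−m')=2 and min(l+m,l−m')=3 give 2 terms
  k=2: (−1)^0·6.0000/(2)·0.0317^2·0.9995^2 = +0.003019
  k=3: (−1)^1·6.0000/(6)·0.0317^0·0.9995^4 = -0.997986
d^2_{-1,1}(3.0781) = +0.003019 -0.997986 = -0.994967
|D^2_{-1,1}|² = |d^2_{-1,1}(β)|² = (-0.994967)² = 0.989959 (the z-rotation phases have unit modulus)

P=0.9900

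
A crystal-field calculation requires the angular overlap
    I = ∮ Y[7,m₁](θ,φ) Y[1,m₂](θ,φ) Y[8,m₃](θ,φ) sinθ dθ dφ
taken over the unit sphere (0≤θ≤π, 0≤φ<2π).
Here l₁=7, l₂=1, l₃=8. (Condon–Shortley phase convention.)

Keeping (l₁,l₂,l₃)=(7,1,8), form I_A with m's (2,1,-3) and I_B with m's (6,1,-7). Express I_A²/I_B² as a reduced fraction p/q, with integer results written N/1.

11/21

Same 7,1,8: normalisation and zero-m 3j drop out of the ratio.
A: Δ: 0! 14! 2! / 17! → 1/2040; sum: t=0:+1/87091200 = 1/87091200; 3j²(7 1 8; 2 1 -3) = Δ·Π!·Σ² = 11/408  (sign -1)
B: Δ: 0! 14! 2! / 17! → 1/2040; sum: t=0:+1/12454041600 = 1/12454041600; 3j²(7 1 8; 6 1 -7) = Δ·Π!·Σ² = 7/136  (sign -1)
I_A²/I_B² = (11/408)/(7/136) = 11/21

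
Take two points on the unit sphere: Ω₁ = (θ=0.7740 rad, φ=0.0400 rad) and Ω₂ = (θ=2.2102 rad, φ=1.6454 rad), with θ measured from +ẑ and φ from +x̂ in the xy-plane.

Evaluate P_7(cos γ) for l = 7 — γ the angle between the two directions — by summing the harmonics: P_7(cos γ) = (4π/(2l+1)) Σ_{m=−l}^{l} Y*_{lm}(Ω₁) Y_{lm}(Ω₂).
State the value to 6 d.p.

-0.101082

Expand P_7 via completeness: Σ_{m} conj(Y_{7,m}) at Ω₁ times Y_{7,m} at Ω₂ —
  term(m=-7) = (0.001048, 0.004241)   from Y*(Ω₁)=(0.039183, 0.011267), Y(Ω₂)=(0.053441, 0.092856)
  term(m=-6) = (0.045524, -0.009590)   from Y*(Ω₁)=(0.151595, 0.037098), Y(Ω₂)=(0.268724, -0.129021)
  term(m=-5) = (-0.026379, -0.150939)   from Y*(Ω₁)=(0.338949, 0.068708), Y(Ω₂)=(-0.161460, -0.412584)
  term(m=-4) = (-0.133894, 0.018652)   from Y*(Ω₁)=(0.451226, 0.072819), Y(Ω₂)=(-0.282700, 0.086959)
  term(m=-3) = (-0.003526, -0.033843)   from Y*(Ω₁)=(0.249319, 0.030063), Y(Ω₂)=(-0.030073, -0.132117)
  term(m=-2) = (0.076314, -0.005290)   from Y*(Ω₁)=(-0.210090, -0.016843), Y(Ω₂)=(-0.358922, 0.053955)
  term(m=-1) = (-0.000205, -0.005932)   from Y*(Ω₁)=(-0.358729, -0.014357), Y(Ω₂)=(0.001232, 0.016487)
  term(m=+0) = (-0.038421, 0.000000)   from Y*(Ω₁)=(0.108802, -0.000000), Y(Ω₂)=(-0.353128, 0.000000)
  term(m=+1) = (-0.000205, 0.005932)   from Y*(Ω₁)=(0.358729, -0.014357), Y(Ω₂)=(-0.001232, 0.016487)
  term(m=+2) = (0.076314, 0.005290)   from Y*(Ω₁)=(-0.210090, 0.016843), Y(Ω₂)=(-0.358922, -0.053955)
  term(m=+3) = (-0.003526, 0.033843)   from Y*(Ω₁)=(-0.249319, 0.030063), Y(Ω₂)=(0.030073, -0.132117)
  term(m=+4) = (-0.133894, -0.018652)   from Y*(Ω₁)=(0.451226, -0.072819), Y(Ω₂)=(-0.282700, -0.086959)
  term(m=+5) = (-0.026379, 0.150939)   from Y*(Ω₁)=(-0.338949, 0.068708), Y(Ω₂)=(0.161460, -0.412584)
  term(m=+6) = (0.045524, 0.009590)   from Y*(Ω₁)=(0.151595, -0.037098), Y(Ω₂)=(0.268724, 0.129021)
  term(m=+7) = (0.001048, -0.004241)   from Y*(Ω₁)=(-0.039183, 0.011267), Y(Ω₂)=(-0.053441, 0.092856)
Σ over m = (-0.120658, -0.000000); ×(4π/15) → (-0.101082, -0.000000). Real part: -0.101082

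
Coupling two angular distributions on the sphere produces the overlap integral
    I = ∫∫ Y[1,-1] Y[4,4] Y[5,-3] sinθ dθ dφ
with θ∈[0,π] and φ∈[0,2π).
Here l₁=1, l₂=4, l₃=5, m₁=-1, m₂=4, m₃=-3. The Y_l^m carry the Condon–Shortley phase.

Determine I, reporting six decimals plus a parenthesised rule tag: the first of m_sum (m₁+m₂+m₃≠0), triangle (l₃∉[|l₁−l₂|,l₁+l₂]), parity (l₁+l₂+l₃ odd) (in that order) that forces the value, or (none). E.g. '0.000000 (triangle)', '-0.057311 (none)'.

Rules hold: Σm=0, L=10 even, 3≤5≤5.
N = 3·9·11 = 297
Δ = 0!·2!·8!/11! = 1/495
Racah Σ t=0..0: t=0:+1/576 = 1/576
⇒ 3j(1 4 5; 0 0 0)² = 5/99, sgn -1
Racah Σ t=0..0: t=0:+1/80640 = 1/80640
⇒ 3j(1 4 5; -1 4 -3)² = 1/495, sgn +1
4πI² = N·(3j₀)²·(3jₘ)² = 1/33
I = -1·√(0.030303/4π) = -0.04910640
No selection rule forces the value: the integral is nonzero (none).

-0.049106 (none)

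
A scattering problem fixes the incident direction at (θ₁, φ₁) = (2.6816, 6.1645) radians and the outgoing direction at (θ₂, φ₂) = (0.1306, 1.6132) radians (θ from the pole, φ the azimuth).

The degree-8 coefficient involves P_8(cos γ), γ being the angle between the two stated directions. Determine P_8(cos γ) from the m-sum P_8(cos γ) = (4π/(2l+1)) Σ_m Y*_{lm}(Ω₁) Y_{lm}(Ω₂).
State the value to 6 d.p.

-0.409366

Expand P_8 via completeness: Σ_{m} conj(Y_{8,m}) at Ω₁ times Y_{8,m} at Ω₂ —
  m=-8: Y*=+0.000453-0.000632i  Y=+0.000000-0.000000i  product +0.000000-0.000000i
  m=-7: Y*=-0.004233+0.004636i  Y=+0.000000+0.000001i  product -0.000000-0.000000i
  m=-6: Y*=+0.024089-0.020794i  Y=-0.000024+0.000006i  product -0.000000+0.000001i
  m=-5: Y*=-0.094201+0.063541i  Y=-0.000075-0.000347i  product +0.000029+0.000028i
  m=-4: Y*=+0.257437-0.132309i  Y=+0.003669-0.000628i  product +0.000861-0.000647i
  m=-3: Y*=-0.466391+0.173454i  Y=+0.003671+0.028705i  product -0.006691-0.012751i
  m=-2: Y*=+0.452733-0.109530i  Y=-0.158595+0.013482i  product -0.070325+0.023475i
  m=-1: Y*=+0.033454-0.003989i  Y=-0.023368-0.550757i  product -0.002979-0.018332i
  m=+0: Y*=-0.475308-0.000000i  Y=+0.832278+0.000000i  product -0.395588-0.000000i
  m=+1: Y*=-0.033454-0.003989i  Y=+0.023368-0.550757i  product -0.002979+0.018332i
  m=+2: Y*=+0.452733+0.109530i  Y=-0.158595-0.013482i  product -0.070325-0.023475i
  m=+3: Y*=+0.466391+0.173454i  Y=-0.003671+0.028705i  product -0.006691+0.012751i
  m=+4: Y*=+0.257437+0.132309i  Y=+0.003669+0.000628i  product +0.000861+0.000647i
  m=+5: Y*=+0.094201+0.063541i  Y=+0.000075-0.000347i  product +0.000029-0.000028i
  m=+6: Y*=+0.024089+0.020794i  Y=-0.000024-0.000006i  product -0.000000-0.000001i
  m=+7: Y*=+0.004233+0.004636i  Y=-0.000000+0.000001i  product -0.000000+0.000000i
  m=+8: Y*=+0.000453+0.000632i  Y=+0.000000+0.000000i  product +0.000000+0.000000i
Accumulated sum -0.553797+0.000000i; after 4π/(2l+1) scaling, -0.409366+0.000000i ⇒ P_8 = -0.409366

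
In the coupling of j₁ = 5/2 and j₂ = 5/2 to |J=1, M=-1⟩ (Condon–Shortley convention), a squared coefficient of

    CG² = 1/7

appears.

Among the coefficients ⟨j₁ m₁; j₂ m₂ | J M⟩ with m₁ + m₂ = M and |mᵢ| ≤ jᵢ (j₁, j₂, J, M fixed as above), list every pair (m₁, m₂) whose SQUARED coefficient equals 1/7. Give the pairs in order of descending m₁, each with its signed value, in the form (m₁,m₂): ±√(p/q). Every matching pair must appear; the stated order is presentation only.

Admissible pairs with m₁+m₂ = M = -1: (-5/2,3/2), (-3/2,1/2), (-1/2,-1/2), (1/2,-3/2), (3/2,-5/2)
  (m₁,m₂)=(3/2,-5/2): CG² = 1/7, CG = +√(1/7)   ← matches the target
  (m₁,m₂)=(1/2,-3/2): CG² = 8/35, CG = −√(8/35)
  (m₁,m₂)=(-1/2,-1/2): CG² = 9/35, CG = +√(9/35)
  (m₁,m₂)=(-3/2,1/2): CG² = 8/35, CG = −√(8/35)
  (m₁,m₂)=(-5/2,3/2): CG² = 1/7, CG = +√(1/7)   ← matches the target
Pairs with CG² = 1/7: (3/2,-5/2): +√(1/7); (-5/2,3/2): +√(1/7)

(3/2,-5/2): +√(1/7); (-5/2,3/2): +√(1/7)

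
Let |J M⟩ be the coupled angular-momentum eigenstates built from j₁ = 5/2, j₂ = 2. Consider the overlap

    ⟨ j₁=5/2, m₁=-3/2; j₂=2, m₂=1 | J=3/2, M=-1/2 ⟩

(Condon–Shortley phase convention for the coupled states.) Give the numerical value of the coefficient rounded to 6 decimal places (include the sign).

√[4·3!2!1!/7! · 1!4!3!1!1!2!] = √(96/35)
  +(−1)^2/∏(2,1,2,1,0,0)! = 1/4  (running 1/4)
  +(−1)^3/∏(3,0,1,0,1,1)! = -1/6  (running 1/12)
⟨..|..⟩ = √(96/35)·(1/12) = +0.138013

+0.138013  (= +√(2/105))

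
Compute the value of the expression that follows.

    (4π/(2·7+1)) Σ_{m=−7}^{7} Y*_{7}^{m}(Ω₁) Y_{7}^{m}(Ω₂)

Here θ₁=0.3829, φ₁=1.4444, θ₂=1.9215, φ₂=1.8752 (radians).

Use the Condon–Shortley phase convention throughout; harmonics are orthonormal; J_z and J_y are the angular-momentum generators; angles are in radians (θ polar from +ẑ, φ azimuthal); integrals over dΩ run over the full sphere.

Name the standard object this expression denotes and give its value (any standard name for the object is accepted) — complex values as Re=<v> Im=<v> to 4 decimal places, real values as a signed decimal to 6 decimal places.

Legendre polynomial (addition theorem), -0.000290

This sum is the spherical-harmonic addition theorem: it equals the Legendre polynomial P_l(cos γ) of the angle γ between the two directions.
Expand P_7 via completeness: Σ_{m} conj(Y_{7,m}) at Ω₁ times Y_{7,m} at Ω₂ —
  term(m=-7) = (-0.000162, -0.000021)   from Y*(Ω₁)=(-0.000393, -0.000322), Y(Ω₂)=(0.272957, -0.171142)
  term(m=-6) = (0.001767, 0.001100)   from Y*(Ω₁)=(-0.003427, 0.003246), Y(Ω₂)=(-0.111504, -0.426658)
  term(m=-5) = (-0.002146, -0.003253)   from Y*(Ω₁)=(0.016072, 0.021951), Y(Ω₂)=(-0.143081, -0.006985)
  term(m=-4) = (-0.004737, -0.030843)   from Y*(Ω₁)=(0.094982, -0.052580), Y(Ω₂)=(0.099416, -0.269685)
  term(m=-3) = (-0.021171, 0.074070)   from Y*(Ω₁)=(-0.111223, -0.279123), Y(Ω₂)=(-0.202924, -0.156707)
  term(m=-2) = (-0.065735, 0.076602)   from Y*(Ω₁)=(-0.514265, 0.132844), Y(Ω₂)=(0.155898, -0.108684)
  term(m=-1) = (0.110839, -0.050940)   from Y*(Ω₁)=(0.054040, 0.425266), Y(Ω₂)=(-0.085288, -0.271472)
  term(m=+0) = (-0.037655, -0.000000)   from Y*(Ω₁)=(-0.237123, -0.000000), Y(Ω₂)=(0.158797, 0.000000)
  term(m=+1) = (0.110839, 0.050940)   from Y*(Ω₁)=(-0.054040, 0.425266), Y(Ω₂)=(0.085288, -0.271472)
  term(m=+2) = (-0.065735, -0.076602)   from Y*(Ω₁)=(-0.514265, -0.132844), Y(Ω₂)=(0.155898, 0.108684)
  term(m=+3) = (-0.021171, -0.074070)   from Y*(Ω₁)=(0.111223, -0.279123), Y(Ω₂)=(0.202924, -0.156707)
  term(m=+4) = (-0.004737, 0.030843)   from Y*(Ω₁)=(0.094982, 0.052580), Y(Ω₂)=(0.099416, 0.269685)
  term(m=+5) = (-0.002146, 0.003253)   from Y*(Ω₁)=(-0.016072, 0.021951), Y(Ω₂)=(0.143081, -0.006985)
  term(m=+6) = (0.001767, -0.001100)   from Y*(Ω₁)=(-0.003427, -0.003246), Y(Ω₂)=(-0.111504, 0.426658)
  term(m=+7) = (-0.000162, 0.000021)   from Y*(Ω₁)=(0.000393, -0.000322), Y(Ω₂)=(-0.272957, -0.171142)
Σ over m = (-0.000346, 0.000000); ×(4π/15) → (-0.000290, 0.000000). Real part: -0.000290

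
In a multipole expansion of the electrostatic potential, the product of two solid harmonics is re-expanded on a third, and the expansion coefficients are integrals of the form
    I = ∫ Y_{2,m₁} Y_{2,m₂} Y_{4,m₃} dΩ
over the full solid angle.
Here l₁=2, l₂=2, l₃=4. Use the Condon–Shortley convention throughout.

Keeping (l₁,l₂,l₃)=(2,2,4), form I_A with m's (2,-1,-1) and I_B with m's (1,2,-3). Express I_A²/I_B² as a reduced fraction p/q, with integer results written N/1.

1/7

l's match ⇒ only the (l;m) 3-j factors differ between A and B.
A: triangle coeff Δ(2,2,4) = 1/630; Σ_t [0,0]: t=0:+1/144 = 1/144; (3j)²=1/126 [(2 2 4; 2 -1 -1)], sign=-1
B: triangle coeff Δ(2,2,4) = 1/630; Σ_t [0,0]: t=0:+1/144 = 1/144; (3j)²=1/18 [(2 2 4; 1 2 -3)], sign=-1
I_A²/I_B² = (1/126)/(1/18) = 1/7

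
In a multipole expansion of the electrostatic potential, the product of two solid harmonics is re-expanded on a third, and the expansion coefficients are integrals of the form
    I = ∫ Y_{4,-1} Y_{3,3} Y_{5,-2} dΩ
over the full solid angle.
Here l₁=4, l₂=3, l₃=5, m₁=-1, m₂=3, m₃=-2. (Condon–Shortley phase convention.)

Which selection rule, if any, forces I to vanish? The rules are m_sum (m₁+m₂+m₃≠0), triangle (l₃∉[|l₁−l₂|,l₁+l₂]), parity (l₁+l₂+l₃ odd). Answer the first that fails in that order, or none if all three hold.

none

m₁+m₂+m₃ = -1 + 3 − 2 = 0  ✓
triangle: |4−3|=1 ≤ l₃=5 ≤ 4+3=7  ✓
parity: l₁+l₂+l₃ = 12 is even  ✓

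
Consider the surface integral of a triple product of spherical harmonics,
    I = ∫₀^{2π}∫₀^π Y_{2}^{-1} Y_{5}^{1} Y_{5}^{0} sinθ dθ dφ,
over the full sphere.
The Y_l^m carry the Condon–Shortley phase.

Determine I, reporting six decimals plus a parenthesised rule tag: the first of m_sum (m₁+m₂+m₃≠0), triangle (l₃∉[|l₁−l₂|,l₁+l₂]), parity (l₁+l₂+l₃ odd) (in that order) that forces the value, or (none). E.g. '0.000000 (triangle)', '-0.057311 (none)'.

Checks pass: Σm=0; 12 even; l₃=5∈[3,7].
(2·2+1)(2·5+1)(2·5+1) = 605
Δ: 2! 2! 8! / 13! → 1/38610
sum: t=0:+1/2880 t=1:−1/576 t=2:+1/2880 = -1/960
3j²(2 5 5; 0 0 0) = Δ·Π!·Σ² = 10/429  (sign +1)
sum: t=1:−1/1440 t=2:+1/1152 = 1/5760
3j²(2 5 5; -1 1 0) = Δ·Π!·Σ² = 1/858  (sign -1)
combine: 4πI² = 605·10/429·1/858 = 25/1521
take √, sign -1: I = -0.03616600
No selection rule forces the value: the integral is nonzero (none).

-0.036166 (none)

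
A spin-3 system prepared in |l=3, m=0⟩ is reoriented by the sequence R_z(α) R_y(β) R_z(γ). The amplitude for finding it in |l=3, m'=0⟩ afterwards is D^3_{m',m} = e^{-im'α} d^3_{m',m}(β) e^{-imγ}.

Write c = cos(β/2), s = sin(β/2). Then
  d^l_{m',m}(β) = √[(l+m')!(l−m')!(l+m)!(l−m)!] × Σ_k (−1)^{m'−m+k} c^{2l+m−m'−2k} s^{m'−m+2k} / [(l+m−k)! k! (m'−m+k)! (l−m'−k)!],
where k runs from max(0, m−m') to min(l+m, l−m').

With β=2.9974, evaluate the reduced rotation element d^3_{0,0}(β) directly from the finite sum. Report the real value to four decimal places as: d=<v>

d^3_{0,0}(β=2.9974) via the finite sum:
With c≡cos(β/2)=0.072034 and s≡sin(β/2)=0.997402, N=[6·6·6·6]^{1/2}=36.000000
k: max(0,(0)−(0))=0 … min(3+(0),3−(0))=3
  k=0: (−1)^0·36.0000/(36)·0.0720^6·0.9974^0 = +0.000000
  k=1: (−1)^1·36.0000/(4)·0.0720^4·0.9974^2 = -0.000241
  k=2: (−1)^2·36.0000/(4)·0.0720^2·0.9974^4 = +0.046217
  k=3: (−1)^3·36.0000/(36)·0.0720^0·0.9974^6 = -0.984514
d^3_{0,0}(2.9974) = +0.000000 -0.000241 +0.046217 -0.984514 = -0.938538

d=-0.9385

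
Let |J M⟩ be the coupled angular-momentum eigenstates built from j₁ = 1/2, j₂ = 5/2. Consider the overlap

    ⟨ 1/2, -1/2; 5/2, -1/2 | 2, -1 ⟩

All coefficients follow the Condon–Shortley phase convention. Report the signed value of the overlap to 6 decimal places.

-0.577350  (= −√(1/3))

j₁+j₂−J=1  J+j₁−j₂=0  J−j₁+j₂=4  j₁+j₂+J+1=6
(j₁±m₁, j₂±m₂, J±M) = (0,1,2,3,1,3)
P² = 12
sum k=1..1:
  [1] −1/6 = -1/6
S = -1/6
C² = P²·S² = 1/3 ; C = -0.577350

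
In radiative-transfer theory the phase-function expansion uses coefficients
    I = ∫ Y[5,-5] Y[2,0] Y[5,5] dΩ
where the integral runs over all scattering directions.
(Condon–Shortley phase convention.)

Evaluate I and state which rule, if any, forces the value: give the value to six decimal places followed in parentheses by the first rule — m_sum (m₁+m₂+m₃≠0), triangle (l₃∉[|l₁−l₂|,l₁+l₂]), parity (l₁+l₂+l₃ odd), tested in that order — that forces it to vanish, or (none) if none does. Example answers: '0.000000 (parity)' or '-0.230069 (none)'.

0.242609 (none)

Checks pass: Σm=0; 12 even; l₃=5∈[3,7].
(2·5+1)(2·2+1)(2·5+1) = 605
Δ: 2! 8! 2! / 13! → 1/38610
sum: t=0:+1/2880 t=1:−1/576 t=2:+1/2880 = -1/960
3j²(5 2 5; 0 0 0) = Δ·Π!·Σ² = 10/429  (sign +1)
sum: t=2:+1/161280 = 1/161280
3j²(5 2 5; -5 0 5) = Δ·Π!·Σ² = 15/286  (sign +1)
combine: 4πI² = 605·10/429·15/286 = 125/169
take √, sign +1: I = 0.24260890
No selection rule forces the value: the integral is nonzero (none).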